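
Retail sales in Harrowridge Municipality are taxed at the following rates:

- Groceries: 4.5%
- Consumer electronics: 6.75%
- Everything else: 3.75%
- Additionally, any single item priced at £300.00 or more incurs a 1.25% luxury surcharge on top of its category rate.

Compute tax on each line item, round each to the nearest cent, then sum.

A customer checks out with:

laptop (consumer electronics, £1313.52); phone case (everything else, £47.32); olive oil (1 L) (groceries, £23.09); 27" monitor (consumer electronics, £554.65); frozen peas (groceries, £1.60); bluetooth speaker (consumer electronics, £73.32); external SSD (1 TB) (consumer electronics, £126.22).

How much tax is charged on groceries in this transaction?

£1.11

Olive oil (1 L) £23.09: groceries → 4.5% → £1.04
Frozen peas £1.60: groceries → 4.5% → £0.07
Tax on groceries = £1.04 + £0.07 = £1.11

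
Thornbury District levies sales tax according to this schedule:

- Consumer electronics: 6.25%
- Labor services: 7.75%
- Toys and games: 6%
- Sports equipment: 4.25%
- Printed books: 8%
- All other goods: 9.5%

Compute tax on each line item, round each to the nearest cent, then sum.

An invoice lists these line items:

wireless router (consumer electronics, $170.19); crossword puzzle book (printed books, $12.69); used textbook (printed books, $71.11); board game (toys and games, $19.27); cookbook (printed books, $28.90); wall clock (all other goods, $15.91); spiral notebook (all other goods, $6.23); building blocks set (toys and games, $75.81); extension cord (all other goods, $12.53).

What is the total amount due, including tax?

Wireless router $170.19: consumer electronics → 6.25% → $10.64
Crossword puzzle book $12.69: printed books → 8% → $1.02
Used textbook $71.11: printed books → 8% → $5.69
Board game $19.27: toys and games → 6% → $1.16
Cookbook $28.90: printed books → 8% → $2.31
Wall clock $15.91: all other goods → 9.5% → $1.51
Spiral notebook $6.23: all other goods → 9.5% → $0.59
Building blocks set $75.81: toys and games → 6% → $4.55
Extension cord $12.53: all other goods → 9.5% → $1.19
Subtotal = $412.64; tax = $28.66; total due = $441.30

$441.30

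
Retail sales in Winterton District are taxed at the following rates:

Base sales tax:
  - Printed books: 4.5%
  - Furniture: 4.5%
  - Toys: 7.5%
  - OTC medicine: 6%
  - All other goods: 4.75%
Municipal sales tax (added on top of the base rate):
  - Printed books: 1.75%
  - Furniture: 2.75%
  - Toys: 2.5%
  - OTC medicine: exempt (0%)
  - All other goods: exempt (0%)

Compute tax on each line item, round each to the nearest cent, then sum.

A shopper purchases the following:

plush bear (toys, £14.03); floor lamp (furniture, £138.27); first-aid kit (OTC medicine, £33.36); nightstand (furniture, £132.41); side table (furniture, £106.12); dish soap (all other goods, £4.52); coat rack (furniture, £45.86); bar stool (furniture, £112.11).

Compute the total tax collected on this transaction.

Plush bear £14.03: toys → 7.5% + 2.5% municipal = 10% → £1.40
Floor lamp £138.27: furniture → 4.5% + 2.75% municipal = 7.25% → £10.02
First-aid kit £33.36: OTC medicine → 6% + 0% municipal = 6% → £2.00
Nightstand £132.41: furniture → 4.5% + 2.75% municipal = 7.25% → £9.60
Side table £106.12: furniture → 4.5% + 2.75% municipal = 7.25% → £7.69
Dish soap £4.52: all other goods → 4.75% + 0% municipal = 4.75% → £0.21
Coat rack £45.86: furniture → 4.5% + 2.75% municipal = 7.25% → £3.32
Bar stool £112.11: furniture → 4.5% + 2.75% municipal = 7.25% → £8.13
Total tax = £1.40 + £10.02 + £2.00 + £9.60 + £7.69 + £0.21 + £3.32 + £8.13 = £42.37

£42.37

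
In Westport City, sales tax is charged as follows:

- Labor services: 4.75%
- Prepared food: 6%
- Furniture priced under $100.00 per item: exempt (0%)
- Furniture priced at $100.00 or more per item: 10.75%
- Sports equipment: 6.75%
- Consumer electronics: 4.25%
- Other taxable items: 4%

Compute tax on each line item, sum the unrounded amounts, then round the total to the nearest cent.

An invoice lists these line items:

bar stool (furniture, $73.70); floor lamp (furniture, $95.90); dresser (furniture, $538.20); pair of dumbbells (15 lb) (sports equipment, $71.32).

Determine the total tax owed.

$62.67

Bar stool $73.70: furniture, under $100.00 → 0% → $0.00
Floor lamp $95.90: furniture, under $100.00 → 0% → $0.00
Dresser $538.20: furniture, $100.00 or more → 10.75% → $57.8565
Pair of dumbbells (15 lb) $71.32: sports equipment → 6.75% → $4.8141
Unrounded tax sum = $62.6706 → $62.67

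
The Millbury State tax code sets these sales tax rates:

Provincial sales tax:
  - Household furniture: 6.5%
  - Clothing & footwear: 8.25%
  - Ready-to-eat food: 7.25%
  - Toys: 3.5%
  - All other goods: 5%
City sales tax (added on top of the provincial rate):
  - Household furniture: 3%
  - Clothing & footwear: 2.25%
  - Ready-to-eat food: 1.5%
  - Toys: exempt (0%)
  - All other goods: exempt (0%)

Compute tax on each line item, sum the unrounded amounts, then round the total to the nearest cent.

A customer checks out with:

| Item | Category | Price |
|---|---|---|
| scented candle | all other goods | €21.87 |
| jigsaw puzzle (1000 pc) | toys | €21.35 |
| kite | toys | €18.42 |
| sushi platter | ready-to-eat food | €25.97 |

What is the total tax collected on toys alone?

€1.39

Jigsaw puzzle (1000 pc) €21.35: toys → 3.5% + 0% city = 3.5% → €0.74725
Kite €18.42: toys → 3.5% + 0% city = 3.5% → €0.6447
Tax on toys: unrounded sum = €1.39195 → €1.39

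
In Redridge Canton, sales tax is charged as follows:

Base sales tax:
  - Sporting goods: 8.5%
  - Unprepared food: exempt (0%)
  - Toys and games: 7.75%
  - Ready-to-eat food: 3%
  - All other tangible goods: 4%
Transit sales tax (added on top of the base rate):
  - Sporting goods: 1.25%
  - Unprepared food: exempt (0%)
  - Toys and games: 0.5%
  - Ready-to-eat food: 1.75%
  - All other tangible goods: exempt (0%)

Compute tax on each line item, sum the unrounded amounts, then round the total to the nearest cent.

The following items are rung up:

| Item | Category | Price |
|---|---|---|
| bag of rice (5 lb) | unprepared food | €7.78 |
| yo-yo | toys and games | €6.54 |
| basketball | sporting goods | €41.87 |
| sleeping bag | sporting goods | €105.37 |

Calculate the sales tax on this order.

€14.90

Bag of rice (5 lb) €7.78: unprepared food → 0% + 0% transit = 0% → €0.00
Yo-yo €6.54: toys and games → 7.75% + 0.5% transit = 8.25% → €0.53955
Basketball €41.87: sporting goods → 8.5% + 1.25% transit = 9.75% → €4.082325
Sleeping bag €105.37: sporting goods → 8.5% + 1.25% transit = 9.75% → €10.273575
Unrounded tax sum = €14.89545 → €14.90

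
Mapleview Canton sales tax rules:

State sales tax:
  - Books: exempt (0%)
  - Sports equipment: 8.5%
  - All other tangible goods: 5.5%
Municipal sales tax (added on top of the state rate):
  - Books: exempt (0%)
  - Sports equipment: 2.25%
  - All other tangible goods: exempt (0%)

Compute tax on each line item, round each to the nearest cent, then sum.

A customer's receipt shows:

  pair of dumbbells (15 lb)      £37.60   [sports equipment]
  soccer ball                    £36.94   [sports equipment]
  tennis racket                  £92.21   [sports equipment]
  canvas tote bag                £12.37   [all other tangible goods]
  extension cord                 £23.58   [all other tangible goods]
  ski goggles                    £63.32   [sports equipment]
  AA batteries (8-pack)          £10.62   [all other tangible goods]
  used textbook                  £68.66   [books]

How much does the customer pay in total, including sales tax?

£372.59

Pair of dumbbells (15 lb) £37.60: sports equipment → 8.5% + 2.25% municipal = 10.75% → £4.04
Soccer ball £36.94: sports equipment → 8.5% + 2.25% municipal = 10.75% → £3.97
Tennis racket £92.21: sports equipment → 8.5% + 2.25% municipal = 10.75% → £9.91
Canvas tote bag £12.37: all other tangible goods → 5.5% + 0% municipal = 5.5% → £0.68
Extension cord £23.58: all other tangible goods → 5.5% + 0% municipal = 5.5% → £1.30
Ski goggles £63.32: sports equipment → 8.5% + 2.25% municipal = 10.75% → £6.81
AA batteries (8-pack) £10.62: all other tangible goods → 5.5% + 0% municipal = 5.5% → £0.58
Used textbook £68.66: books → 0% + 0% municipal = 0% → £0.00
Subtotal = £345.30; tax = £27.29; total due = £372.59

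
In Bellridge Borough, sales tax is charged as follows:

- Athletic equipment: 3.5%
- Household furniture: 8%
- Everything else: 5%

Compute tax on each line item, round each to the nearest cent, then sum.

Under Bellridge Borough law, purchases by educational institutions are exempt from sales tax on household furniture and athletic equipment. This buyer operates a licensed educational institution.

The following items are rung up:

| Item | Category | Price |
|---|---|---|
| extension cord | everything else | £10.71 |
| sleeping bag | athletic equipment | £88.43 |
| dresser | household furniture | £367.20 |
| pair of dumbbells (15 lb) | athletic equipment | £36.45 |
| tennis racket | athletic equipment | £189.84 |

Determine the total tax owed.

Extension cord £10.71: everything else → 5% → £0.54
Sleeping bag £88.43: athletic equipment, buyer-exempt → 0% → £0.00
Dresser £367.20: household furniture, buyer-exempt → 0% → £0.00
Pair of dumbbells (15 lb) £36.45: athletic equipment, buyer-exempt → 0% → £0.00
Tennis racket £189.84: athletic equipment, buyer-exempt → 0% → £0.00
Total tax = £0.54

£0.54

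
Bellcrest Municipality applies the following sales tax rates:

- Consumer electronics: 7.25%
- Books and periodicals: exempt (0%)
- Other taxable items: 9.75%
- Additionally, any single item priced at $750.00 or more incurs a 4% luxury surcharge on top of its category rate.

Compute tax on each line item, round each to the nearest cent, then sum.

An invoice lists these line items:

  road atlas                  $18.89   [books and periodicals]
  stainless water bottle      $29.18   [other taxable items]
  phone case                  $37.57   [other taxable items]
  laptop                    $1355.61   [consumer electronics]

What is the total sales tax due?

Road atlas $18.89: books and periodicals → 0% → $0.00
Stainless water bottle $29.18: other taxable items → 9.75% → $2.85
Phone case $37.57: other taxable items → 9.75% → $3.66
Laptop $1355.61: consumer electronics → 7.25% + 4% surcharge = 11.25% → $152.51
Total tax = $2.85 + $3.66 + $152.51 = $159.02

$159.02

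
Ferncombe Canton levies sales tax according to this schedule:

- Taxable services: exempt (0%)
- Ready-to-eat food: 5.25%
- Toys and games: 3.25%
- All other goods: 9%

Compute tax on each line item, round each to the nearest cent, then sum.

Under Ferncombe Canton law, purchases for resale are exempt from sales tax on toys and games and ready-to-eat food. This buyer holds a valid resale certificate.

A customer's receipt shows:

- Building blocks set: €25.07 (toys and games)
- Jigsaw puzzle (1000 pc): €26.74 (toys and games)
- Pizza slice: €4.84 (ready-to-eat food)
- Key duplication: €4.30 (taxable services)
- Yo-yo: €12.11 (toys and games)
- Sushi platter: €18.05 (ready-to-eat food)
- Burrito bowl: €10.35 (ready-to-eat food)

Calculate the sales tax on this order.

€0.00

Building blocks set €25.07: toys and games, buyer-exempt → 0% → €0.00
Jigsaw puzzle (1000 pc) €26.74: toys and games, buyer-exempt → 0% → €0.00
Pizza slice €4.84: ready-to-eat food, buyer-exempt → 0% → €0.00
Key duplication €4.30: taxable services → 0% → €0.00
Yo-yo €12.11: toys and games, buyer-exempt → 0% → €0.00
Sushi platter €18.05: ready-to-eat food, buyer-exempt → 0% → €0.00
Burrito bowl €10.35: ready-to-eat food, buyer-exempt → 0% → €0.00
Total tax = €0.00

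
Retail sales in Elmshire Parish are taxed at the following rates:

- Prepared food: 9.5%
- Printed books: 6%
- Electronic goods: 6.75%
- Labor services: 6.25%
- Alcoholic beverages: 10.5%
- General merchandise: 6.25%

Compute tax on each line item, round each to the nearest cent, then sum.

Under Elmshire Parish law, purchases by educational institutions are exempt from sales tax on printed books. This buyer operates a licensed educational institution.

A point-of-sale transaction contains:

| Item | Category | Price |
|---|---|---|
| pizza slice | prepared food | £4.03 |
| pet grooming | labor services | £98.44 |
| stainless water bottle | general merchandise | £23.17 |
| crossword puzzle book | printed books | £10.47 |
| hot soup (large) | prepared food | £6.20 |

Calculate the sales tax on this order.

Pizza slice £4.03: prepared food → 9.5% → £0.38
Pet grooming £98.44: labor services → 6.25% → £6.15
Stainless water bottle £23.17: general merchandise → 6.25% → £1.45
Crossword puzzle book £10.47: printed books, buyer-exempt → 0% → £0.00
Hot soup (large) £6.20: prepared food → 9.5% → £0.59
Total tax = £0.38 + £6.15 + £1.45 + £0.59 = £8.57

£8.57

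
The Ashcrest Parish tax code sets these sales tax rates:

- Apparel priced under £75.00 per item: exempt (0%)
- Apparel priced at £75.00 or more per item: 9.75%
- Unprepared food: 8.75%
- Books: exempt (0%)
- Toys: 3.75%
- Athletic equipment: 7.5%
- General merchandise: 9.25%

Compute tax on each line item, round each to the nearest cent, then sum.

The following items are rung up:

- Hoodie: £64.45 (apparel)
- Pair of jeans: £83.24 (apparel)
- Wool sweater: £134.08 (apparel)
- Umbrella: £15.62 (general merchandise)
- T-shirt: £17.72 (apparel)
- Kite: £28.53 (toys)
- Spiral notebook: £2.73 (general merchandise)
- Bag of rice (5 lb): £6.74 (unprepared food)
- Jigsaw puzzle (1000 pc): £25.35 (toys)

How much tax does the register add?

£25.49

Hoodie £64.45: apparel, under £75.00 → 0% → £0.00
Pair of jeans £83.24: apparel, £75.00 or more → 9.75% → £8.12
Wool sweater £134.08: apparel, £75.00 or more → 9.75% → £13.07
Umbrella £15.62: general merchandise → 9.25% → £1.44
T-shirt £17.72: apparel, under £75.00 → 0% → £0.00
Kite £28.53: toys → 3.75% → £1.07
Spiral notebook £2.73: general merchandise → 9.25% → £0.25
Bag of rice (5 lb) £6.74: unprepared food → 8.75% → £0.59
Jigsaw puzzle (1000 pc) £25.35: toys → 3.75% → £0.95
Total tax = £8.12 + £13.07 + £1.44 + £1.07 + £0.25 + £0.59 + £0.95 = £25.49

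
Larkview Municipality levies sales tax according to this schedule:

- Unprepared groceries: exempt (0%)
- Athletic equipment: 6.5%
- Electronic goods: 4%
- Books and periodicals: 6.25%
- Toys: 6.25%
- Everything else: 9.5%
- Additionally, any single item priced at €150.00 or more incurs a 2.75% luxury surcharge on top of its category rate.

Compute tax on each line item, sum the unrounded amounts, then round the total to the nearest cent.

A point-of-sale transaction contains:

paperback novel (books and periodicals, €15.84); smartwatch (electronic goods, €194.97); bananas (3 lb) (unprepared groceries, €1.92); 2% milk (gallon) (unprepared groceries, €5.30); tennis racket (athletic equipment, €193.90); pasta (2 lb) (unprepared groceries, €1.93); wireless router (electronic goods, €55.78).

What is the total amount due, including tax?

Paperback novel €15.84: books and periodicals → 6.25% → €0.99
Smartwatch €194.97: electronic goods → 4% + 2.75% surcharge = 6.75% → €13.160475
Bananas (3 lb) €1.92: unprepared groceries → 0% → €0.00
2% milk (gallon) €5.30: unprepared groceries → 0% → €0.00
Tennis racket €193.90: athletic equipment → 6.5% + 2.75% surcharge = 9.25% → €17.93575
Pasta (2 lb) €1.93: unprepared groceries → 0% → €0.00
Wireless router €55.78: electronic goods → 4% → €2.2312
Subtotal = €469.64; unrounded tax = €34.317425 → €34.32; total due = €503.96

€503.96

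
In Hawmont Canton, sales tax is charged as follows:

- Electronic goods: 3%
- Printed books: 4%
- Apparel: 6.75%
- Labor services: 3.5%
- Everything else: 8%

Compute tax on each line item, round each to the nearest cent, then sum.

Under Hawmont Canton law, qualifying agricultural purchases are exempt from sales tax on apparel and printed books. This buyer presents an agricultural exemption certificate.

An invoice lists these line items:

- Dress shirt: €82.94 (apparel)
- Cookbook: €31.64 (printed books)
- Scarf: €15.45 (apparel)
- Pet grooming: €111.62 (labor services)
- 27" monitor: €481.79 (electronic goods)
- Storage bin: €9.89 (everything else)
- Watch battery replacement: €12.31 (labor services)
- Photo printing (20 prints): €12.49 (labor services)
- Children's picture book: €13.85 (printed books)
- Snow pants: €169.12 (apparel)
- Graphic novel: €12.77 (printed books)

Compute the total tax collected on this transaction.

€20.02

Dress shirt €82.94: apparel, buyer-exempt → 0% → €0.00
Cookbook €31.64: printed books, buyer-exempt → 0% → €0.00
Scarf €15.45: apparel, buyer-exempt → 0% → €0.00
Pet grooming €111.62: labor services → 3.5% → €3.91
27" monitor €481.79: electronic goods → 3% → €14.45
Storage bin €9.89: everything else → 8% → €0.79
Watch battery replacement €12.31: labor services → 3.5% → €0.43
Photo printing (20 prints) €12.49: labor services → 3.5% → €0.44
Children's picture book €13.85: printed books, buyer-exempt → 0% → €0.00
Snow pants €169.12: apparel, buyer-exempt → 0% → €0.00
Graphic novel €12.77: printed books, buyer-exempt → 0% → €0.00
Total tax = €3.91 + €14.45 + €0.79 + €0.43 + €0.44 = €20.02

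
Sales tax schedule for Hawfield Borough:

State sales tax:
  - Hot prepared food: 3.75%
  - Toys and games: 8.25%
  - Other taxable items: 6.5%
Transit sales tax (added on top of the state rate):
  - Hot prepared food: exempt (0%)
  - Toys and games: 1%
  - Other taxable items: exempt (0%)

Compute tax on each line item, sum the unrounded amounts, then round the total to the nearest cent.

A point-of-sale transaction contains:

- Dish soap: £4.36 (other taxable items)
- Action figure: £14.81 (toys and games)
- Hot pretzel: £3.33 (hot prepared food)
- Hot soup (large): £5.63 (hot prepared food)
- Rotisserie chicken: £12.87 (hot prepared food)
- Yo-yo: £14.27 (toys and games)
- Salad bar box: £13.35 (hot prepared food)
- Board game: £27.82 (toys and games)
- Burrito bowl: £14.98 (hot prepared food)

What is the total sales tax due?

£7.43

Dish soap £4.36: other taxable items → 6.5% + 0% transit = 6.5% → £0.2834
Action figure £14.81: toys and games → 8.25% + 1% transit = 9.25% → £1.369925
Hot pretzel £3.33: hot prepared food → 3.75% + 0% transit = 3.75% → £0.124875
Hot soup (large) £5.63: hot prepared food → 3.75% + 0% transit = 3.75% → £0.211125
Rotisserie chicken £12.87: hot prepared food → 3.75% + 0% transit = 3.75% → £0.482625
Yo-yo £14.27: toys and games → 8.25% + 1% transit = 9.25% → £1.319975
Salad bar box £13.35: hot prepared food → 3.75% + 0% transit = 3.75% → £0.500625
Board game £27.82: toys and games → 8.25% + 1% transit = 9.25% → £2.57335
Burrito bowl £14.98: hot prepared food → 3.75% + 0% transit = 3.75% → £0.56175
Unrounded tax sum = £7.42765 → £7.43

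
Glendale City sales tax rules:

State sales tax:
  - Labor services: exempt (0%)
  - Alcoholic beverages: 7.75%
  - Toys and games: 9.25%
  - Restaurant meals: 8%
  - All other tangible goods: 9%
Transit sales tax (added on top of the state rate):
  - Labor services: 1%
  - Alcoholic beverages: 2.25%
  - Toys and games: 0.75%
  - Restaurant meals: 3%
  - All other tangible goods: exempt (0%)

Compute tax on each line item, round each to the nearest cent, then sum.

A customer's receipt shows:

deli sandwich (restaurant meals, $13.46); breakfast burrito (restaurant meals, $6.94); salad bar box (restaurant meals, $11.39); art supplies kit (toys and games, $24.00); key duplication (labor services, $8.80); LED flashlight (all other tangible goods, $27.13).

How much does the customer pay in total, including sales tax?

$100.14

Deli sandwich $13.46: restaurant meals → 8% + 3% transit = 11% → $1.48
Breakfast burrito $6.94: restaurant meals → 8% + 3% transit = 11% → $0.76
Salad bar box $11.39: restaurant meals → 8% + 3% transit = 11% → $1.25
Art supplies kit $24.00: toys and games → 9.25% + 0.75% transit = 10% → $2.40
Key duplication $8.80: labor services → 0% + 1% transit = 1% → $0.09
LED flashlight $27.13: all other tangible goods → 9% + 0% transit = 9% → $2.44
Subtotal = $91.72; tax = $8.42; total due = $100.14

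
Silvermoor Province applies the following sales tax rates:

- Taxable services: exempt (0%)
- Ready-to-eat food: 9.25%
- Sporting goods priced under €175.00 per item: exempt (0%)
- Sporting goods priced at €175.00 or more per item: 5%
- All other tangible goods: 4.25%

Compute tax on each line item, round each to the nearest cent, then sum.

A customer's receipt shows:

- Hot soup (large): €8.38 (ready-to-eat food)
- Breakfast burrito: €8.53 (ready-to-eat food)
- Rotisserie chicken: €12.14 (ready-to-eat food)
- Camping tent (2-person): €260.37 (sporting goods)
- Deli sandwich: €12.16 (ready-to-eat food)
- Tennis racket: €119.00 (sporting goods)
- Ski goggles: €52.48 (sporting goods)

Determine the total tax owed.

Hot soup (large) €8.38: ready-to-eat food → 9.25% → €0.78
Breakfast burrito €8.53: ready-to-eat food → 9.25% → €0.79
Rotisserie chicken €12.14: ready-to-eat food → 9.25% → €1.12
Camping tent (2-person) €260.37: sporting goods, €175.00 or more → 5% → €13.02
Deli sandwich €12.16: ready-to-eat food → 9.25% → €1.12
Tennis racket €119.00: sporting goods, under €175.00 → 0% → €0.00
Ski goggles €52.48: sporting goods, under €175.00 → 0% → €0.00
Total tax = €0.78 + €0.79 + €1.12 + €13.02 + €1.12 = €16.83

€16.83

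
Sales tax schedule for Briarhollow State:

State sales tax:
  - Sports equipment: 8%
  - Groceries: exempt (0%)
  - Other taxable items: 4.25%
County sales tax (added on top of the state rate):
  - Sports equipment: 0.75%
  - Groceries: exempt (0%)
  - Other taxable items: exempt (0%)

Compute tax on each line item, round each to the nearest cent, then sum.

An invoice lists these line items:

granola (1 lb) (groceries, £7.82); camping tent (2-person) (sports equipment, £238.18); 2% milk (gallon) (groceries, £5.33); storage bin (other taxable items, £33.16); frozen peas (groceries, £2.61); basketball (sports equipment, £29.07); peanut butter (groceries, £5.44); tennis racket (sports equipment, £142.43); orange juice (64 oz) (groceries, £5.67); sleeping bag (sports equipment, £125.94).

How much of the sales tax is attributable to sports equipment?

£46.86

Camping tent (2-person) £238.18: sports equipment → 8% + 0.75% county = 8.75% → £20.84
Basketball £29.07: sports equipment → 8% + 0.75% county = 8.75% → £2.54
Tennis racket £142.43: sports equipment → 8% + 0.75% county = 8.75% → £12.46
Sleeping bag £125.94: sports equipment → 8% + 0.75% county = 8.75% → £11.02
Tax on sports equipment = £20.84 + £2.54 + £12.46 + £11.02 = £46.86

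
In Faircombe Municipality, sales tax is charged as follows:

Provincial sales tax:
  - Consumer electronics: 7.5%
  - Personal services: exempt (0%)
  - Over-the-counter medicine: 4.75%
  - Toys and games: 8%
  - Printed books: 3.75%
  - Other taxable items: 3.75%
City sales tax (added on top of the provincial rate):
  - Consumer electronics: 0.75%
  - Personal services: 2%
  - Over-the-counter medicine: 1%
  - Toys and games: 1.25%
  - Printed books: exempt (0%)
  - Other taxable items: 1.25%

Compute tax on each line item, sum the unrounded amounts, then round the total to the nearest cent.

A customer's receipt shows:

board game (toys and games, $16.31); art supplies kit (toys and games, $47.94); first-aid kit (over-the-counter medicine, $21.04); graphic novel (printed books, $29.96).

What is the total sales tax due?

$8.28

Board game $16.31: toys and games → 8% + 1.25% city = 9.25% → $1.508675
Art supplies kit $47.94: toys and games → 8% + 1.25% city = 9.25% → $4.43445
First-aid kit $21.04: over-the-counter medicine → 4.75% + 1% city = 5.75% → $1.2098
Graphic novel $29.96: printed books → 3.75% + 0% city = 3.75% → $1.1235
Unrounded tax sum = $8.276425 → $8.28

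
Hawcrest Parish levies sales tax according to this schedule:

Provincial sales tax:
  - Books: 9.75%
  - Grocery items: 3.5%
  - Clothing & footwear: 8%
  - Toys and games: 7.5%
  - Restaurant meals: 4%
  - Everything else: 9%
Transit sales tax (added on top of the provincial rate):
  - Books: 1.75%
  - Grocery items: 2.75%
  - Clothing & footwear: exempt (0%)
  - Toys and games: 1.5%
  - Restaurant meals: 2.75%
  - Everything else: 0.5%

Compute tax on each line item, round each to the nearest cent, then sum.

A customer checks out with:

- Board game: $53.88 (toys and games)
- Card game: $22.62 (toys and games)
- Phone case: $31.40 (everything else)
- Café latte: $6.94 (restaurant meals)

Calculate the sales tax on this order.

$10.34

Board game $53.88: toys and games → 7.5% + 1.5% transit = 9% → $4.85
Card game $22.62: toys and games → 7.5% + 1.5% transit = 9% → $2.04
Phone case $31.40: everything else → 9% + 0.5% transit = 9.5% → $2.98
Café latte $6.94: restaurant meals → 4% + 2.75% transit = 6.75% → $0.47
Total tax = $4.85 + $2.04 + $2.98 + $0.47 = $10.34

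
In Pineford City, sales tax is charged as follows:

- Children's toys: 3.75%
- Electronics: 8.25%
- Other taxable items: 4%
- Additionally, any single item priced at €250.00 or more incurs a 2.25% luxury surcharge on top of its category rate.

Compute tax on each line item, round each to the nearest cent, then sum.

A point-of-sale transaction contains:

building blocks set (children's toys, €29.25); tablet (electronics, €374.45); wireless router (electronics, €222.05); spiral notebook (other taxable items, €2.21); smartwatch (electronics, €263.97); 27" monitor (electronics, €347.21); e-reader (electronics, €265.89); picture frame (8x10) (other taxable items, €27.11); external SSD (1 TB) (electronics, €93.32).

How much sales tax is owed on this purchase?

Building blocks set €29.25: children's toys → 3.75% → €1.10
Tablet €374.45: electronics → 8.25% + 2.25% surcharge = 10.5% → €39.32
Wireless router €222.05: electronics → 8.25% → €18.32
Spiral notebook €2.21: other taxable items → 4% → €0.09
Smartwatch €263.97: electronics → 8.25% + 2.25% surcharge = 10.5% → €27.72
27" monitor €347.21: electronics → 8.25% + 2.25% surcharge = 10.5% → €36.46
E-reader €265.89: electronics → 8.25% + 2.25% surcharge = 10.5% → €27.92
Picture frame (8x10) €27.11: other taxable items → 4% → €1.08
External SSD (1 TB) €93.32: electronics → 8.25% → €7.70
Total tax = €1.10 + €39.32 + €18.32 + €0.09 + €27.72 + €36.46 + €27.92 + €1.08 + €7.70 = €159.71

€159.71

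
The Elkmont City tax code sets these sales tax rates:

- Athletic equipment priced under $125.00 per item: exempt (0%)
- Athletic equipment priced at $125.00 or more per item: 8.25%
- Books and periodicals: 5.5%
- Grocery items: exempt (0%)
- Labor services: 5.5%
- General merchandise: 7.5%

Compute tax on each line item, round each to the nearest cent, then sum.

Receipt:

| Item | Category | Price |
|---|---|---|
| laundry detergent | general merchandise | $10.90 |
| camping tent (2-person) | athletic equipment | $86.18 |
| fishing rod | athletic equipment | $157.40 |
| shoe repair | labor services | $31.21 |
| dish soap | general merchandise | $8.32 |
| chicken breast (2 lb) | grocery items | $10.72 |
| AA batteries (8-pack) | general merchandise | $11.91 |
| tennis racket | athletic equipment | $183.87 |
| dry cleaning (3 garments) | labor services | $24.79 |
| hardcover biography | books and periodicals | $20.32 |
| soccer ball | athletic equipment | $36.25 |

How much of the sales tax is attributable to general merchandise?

$2.33

Laundry detergent $10.90: general merchandise → 7.5% → $0.82
Dish soap $8.32: general merchandise → 7.5% → $0.62
AA batteries (8-pack) $11.91: general merchandise → 7.5% → $0.89
Tax on general merchandise = $0.82 + $0.62 + $0.89 = $2.33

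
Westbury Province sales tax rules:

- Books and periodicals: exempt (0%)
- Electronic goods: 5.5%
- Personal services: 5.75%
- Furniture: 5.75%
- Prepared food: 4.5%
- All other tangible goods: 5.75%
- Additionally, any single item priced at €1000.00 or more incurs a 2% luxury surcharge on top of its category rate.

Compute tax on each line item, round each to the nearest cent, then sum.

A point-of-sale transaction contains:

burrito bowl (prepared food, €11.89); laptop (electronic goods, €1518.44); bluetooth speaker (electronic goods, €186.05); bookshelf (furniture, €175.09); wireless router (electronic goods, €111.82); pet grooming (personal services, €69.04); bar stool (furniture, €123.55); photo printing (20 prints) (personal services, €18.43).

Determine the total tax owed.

Burrito bowl €11.89: prepared food → 4.5% → €0.54
Laptop €1518.44: electronic goods → 5.5% + 2% surcharge = 7.5% → €113.88
Bluetooth speaker €186.05: electronic goods → 5.5% → €10.23
Bookshelf €175.09: furniture → 5.75% → €10.07
Wireless router €111.82: electronic goods → 5.5% → €6.15
Pet grooming €69.04: personal services → 5.75% → €3.97
Bar stool €123.55: furniture → 5.75% → €7.10
Photo printing (20 prints) €18.43: personal services → 5.75% → €1.06
Total tax = €0.54 + €113.88 + €10.23 + €10.07 + €6.15 + €3.97 + €7.10 + €1.06 = €153.00

€153.00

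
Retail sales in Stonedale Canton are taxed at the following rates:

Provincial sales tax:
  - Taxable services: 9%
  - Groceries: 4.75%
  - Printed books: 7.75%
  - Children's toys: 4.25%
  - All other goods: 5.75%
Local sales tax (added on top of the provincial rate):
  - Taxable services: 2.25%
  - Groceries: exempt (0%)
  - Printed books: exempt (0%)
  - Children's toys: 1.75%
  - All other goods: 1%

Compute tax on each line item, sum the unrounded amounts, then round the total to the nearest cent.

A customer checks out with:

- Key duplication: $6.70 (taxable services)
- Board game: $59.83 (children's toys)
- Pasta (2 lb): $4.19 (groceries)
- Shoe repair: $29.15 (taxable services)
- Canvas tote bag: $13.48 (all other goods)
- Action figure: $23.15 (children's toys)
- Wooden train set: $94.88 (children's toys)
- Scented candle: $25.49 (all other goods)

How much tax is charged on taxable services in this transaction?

$4.03

Key duplication $6.70: taxable services → 9% + 2.25% local = 11.25% → $0.75375
Shoe repair $29.15: taxable services → 9% + 2.25% local = 11.25% → $3.279375
Tax on taxable services: unrounded sum = $4.033125 → $4.03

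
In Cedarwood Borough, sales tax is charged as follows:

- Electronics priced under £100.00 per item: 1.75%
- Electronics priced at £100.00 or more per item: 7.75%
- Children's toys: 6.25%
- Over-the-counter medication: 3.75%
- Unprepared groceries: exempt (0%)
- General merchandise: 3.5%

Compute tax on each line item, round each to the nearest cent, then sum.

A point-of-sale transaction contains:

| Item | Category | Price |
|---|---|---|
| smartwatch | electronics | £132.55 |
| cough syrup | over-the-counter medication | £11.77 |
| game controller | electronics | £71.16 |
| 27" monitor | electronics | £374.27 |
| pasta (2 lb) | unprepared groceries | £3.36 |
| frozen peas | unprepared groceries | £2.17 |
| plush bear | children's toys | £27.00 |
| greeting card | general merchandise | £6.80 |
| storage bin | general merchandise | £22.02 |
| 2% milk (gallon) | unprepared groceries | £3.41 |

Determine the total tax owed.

£43.67

Smartwatch £132.55: electronics, £100.00 or more → 7.75% → £10.27
Cough syrup £11.77: over-the-counter medication → 3.75% → £0.44
Game controller £71.16: electronics, under £100.00 → 1.75% → £1.25
27" monitor £374.27: electronics, £100.00 or more → 7.75% → £29.01
Pasta (2 lb) £3.36: unprepared groceries → 0% → £0.00
Frozen peas £2.17: unprepared groceries → 0% → £0.00
Plush bear £27.00: children's toys → 6.25% → £1.69
Greeting card £6.80: general merchandise → 3.5% → £0.24
Storage bin £22.02: general merchandise → 3.5% → £0.77
2% milk (gallon) £3.41: unprepared groceries → 0% → £0.00
Total tax = £10.27 + £0.44 + £1.25 + £29.01 + £1.69 + £0.24 + £0.77 = £43.67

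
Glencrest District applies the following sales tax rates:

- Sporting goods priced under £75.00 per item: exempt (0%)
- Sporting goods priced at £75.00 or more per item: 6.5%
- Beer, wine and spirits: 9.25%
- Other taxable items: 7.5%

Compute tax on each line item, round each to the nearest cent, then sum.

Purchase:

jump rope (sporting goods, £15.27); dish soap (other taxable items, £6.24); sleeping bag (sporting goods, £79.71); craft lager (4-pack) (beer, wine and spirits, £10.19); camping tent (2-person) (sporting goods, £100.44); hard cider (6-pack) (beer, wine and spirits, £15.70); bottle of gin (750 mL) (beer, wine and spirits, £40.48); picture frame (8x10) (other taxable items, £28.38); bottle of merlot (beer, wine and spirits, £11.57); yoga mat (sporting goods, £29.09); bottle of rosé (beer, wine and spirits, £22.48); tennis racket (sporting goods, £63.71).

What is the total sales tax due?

Jump rope £15.27: sporting goods, under £75.00 → 0% → £0.00
Dish soap £6.24: other taxable items → 7.5% → £0.47
Sleeping bag £79.71: sporting goods, £75.00 or more → 6.5% → £5.18
Craft lager (4-pack) £10.19: beer, wine and spirits → 9.25% → £0.94
Camping tent (2-person) £100.44: sporting goods, £75.00 or more → 6.5% → £6.53
Hard cider (6-pack) £15.70: beer, wine and spirits → 9.25% → £1.45
Bottle of gin (750 mL) £40.48: beer, wine and spirits → 9.25% → £3.74
Picture frame (8x10) £28.38: other taxable items → 7.5% → £2.13
Bottle of merlot £11.57: beer, wine and spirits → 9.25% → £1.07
Yoga mat £29.09: sporting goods, under £75.00 → 0% → £0.00
Bottle of rosé £22.48: beer, wine and spirits → 9.25% → £2.08
Tennis racket £63.71: sporting goods, under £75.00 → 0% → £0.00
Total tax = £0.47 + £5.18 + £0.94 + £6.53 + £1.45 + £3.74 + £2.13 + £1.07 + £2.08 = £23.59

£23.59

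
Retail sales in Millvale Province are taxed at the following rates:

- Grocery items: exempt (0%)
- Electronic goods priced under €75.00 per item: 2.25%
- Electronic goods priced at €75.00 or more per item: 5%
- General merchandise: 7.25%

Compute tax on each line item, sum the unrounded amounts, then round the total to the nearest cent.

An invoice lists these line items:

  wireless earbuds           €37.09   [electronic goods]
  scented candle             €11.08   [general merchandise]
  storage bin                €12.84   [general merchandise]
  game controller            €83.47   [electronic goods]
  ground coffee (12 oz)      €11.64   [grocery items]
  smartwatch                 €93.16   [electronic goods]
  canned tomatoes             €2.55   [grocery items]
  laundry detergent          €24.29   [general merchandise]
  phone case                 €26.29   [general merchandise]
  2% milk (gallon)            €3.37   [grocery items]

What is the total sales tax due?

€15.07

Wireless earbuds €37.09: electronic goods, under €75.00 → 2.25% → €0.834525
Scented candle €11.08: general merchandise → 7.25% → €0.8033
Storage bin €12.84: general merchandise → 7.25% → €0.9309
Game controller €83.47: electronic goods, €75.00 or more → 5% → €4.1735
Ground coffee (12 oz) €11.64: grocery items → 0% → €0.00
Smartwatch €93.16: electronic goods, €75.00 or more → 5% → €4.658
Canned tomatoes €2.55: grocery items → 0% → €0.00
Laundry detergent €24.29: general merchandise → 7.25% → €1.761025
Phone case €26.29: general merchandise → 7.25% → €1.906025
2% milk (gallon) €3.37: grocery items → 0% → €0.00
Unrounded tax sum = €15.067275 → €15.07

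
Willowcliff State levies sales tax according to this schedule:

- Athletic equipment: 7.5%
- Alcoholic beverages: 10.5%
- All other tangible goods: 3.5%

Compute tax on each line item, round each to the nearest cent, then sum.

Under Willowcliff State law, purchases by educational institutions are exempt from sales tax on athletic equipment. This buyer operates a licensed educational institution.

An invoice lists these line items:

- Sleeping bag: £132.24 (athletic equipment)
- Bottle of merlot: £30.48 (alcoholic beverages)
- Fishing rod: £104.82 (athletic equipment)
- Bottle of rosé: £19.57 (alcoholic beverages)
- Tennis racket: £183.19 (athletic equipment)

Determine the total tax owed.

Sleeping bag £132.24: athletic equipment, buyer-exempt → 0% → £0.00
Bottle of merlot £30.48: alcoholic beverages → 10.5% → £3.20
Fishing rod £104.82: athletic equipment, buyer-exempt → 0% → £0.00
Bottle of rosé £19.57: alcoholic beverages → 10.5% → £2.05
Tennis racket £183.19: athletic equipment, buyer-exempt → 0% → £0.00
Total tax = £3.20 + £2.05 = £5.25

£5.25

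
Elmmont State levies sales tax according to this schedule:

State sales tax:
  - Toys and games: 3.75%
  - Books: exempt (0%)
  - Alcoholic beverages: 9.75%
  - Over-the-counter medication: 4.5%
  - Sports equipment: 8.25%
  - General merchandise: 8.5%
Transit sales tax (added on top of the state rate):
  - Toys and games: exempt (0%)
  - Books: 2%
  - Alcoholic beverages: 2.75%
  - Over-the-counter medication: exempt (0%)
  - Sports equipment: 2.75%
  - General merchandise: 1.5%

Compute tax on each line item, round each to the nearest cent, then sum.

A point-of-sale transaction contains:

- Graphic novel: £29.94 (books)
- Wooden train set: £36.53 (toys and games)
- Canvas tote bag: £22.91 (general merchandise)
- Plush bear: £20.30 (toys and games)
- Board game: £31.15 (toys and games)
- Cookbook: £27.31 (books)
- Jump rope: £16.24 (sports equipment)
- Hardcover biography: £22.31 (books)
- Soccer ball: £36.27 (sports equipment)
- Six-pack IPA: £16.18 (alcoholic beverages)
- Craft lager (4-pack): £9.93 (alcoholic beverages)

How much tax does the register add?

£16.23

Graphic novel £29.94: books → 0% + 2% transit = 2% → £0.60
Wooden train set £36.53: toys and games → 3.75% + 0% transit = 3.75% → £1.37
Canvas tote bag £22.91: general merchandise → 8.5% + 1.5% transit = 10% → £2.29
Plush bear £20.30: toys and games → 3.75% + 0% transit = 3.75% → £0.76
Board game £31.15: toys and games → 3.75% + 0% transit = 3.75% → £1.17
Cookbook £27.31: books → 0% + 2% transit = 2% → £0.55
Jump rope £16.24: sports equipment → 8.25% + 2.75% transit = 11% → £1.79
Hardcover biography £22.31: books → 0% + 2% transit = 2% → £0.45
Soccer ball £36.27: sports equipment → 8.25% + 2.75% transit = 11% → £3.99
Six-pack IPA £16.18: alcoholic beverages → 9.75% + 2.75% transit = 12.5% → £2.02
Craft lager (4-pack) £9.93: alcoholic beverages → 9.75% + 2.75% transit = 12.5% → £1.24
Total tax = £0.60 + £1.37 + £2.29 + £0.76 + £1.17 + £0.55 + £1.79 + £0.45 + £3.99 + £2.02 + £1.24 = £16.23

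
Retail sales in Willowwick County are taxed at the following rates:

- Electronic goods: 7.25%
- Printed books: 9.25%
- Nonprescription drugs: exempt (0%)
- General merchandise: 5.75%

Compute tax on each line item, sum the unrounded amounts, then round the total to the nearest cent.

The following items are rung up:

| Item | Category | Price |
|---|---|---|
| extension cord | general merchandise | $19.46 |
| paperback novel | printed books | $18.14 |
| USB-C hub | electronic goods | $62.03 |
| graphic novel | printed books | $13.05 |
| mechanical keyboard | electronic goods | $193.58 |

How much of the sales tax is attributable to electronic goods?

$18.53

USB-C hub $62.03: electronic goods → 7.25% → $4.497175
Mechanical keyboard $193.58: electronic goods → 7.25% → $14.03455
Tax on electronic goods: unrounded sum = $18.531725 → $18.53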